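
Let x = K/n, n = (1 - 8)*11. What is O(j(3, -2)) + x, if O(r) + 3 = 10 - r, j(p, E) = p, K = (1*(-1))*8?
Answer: 316/77 ≈ 4.1039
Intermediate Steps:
n = -77 (n = -7*11 = -77)
K = -8 (K = -1*8 = -8)
O(r) = 7 - r (O(r) = -3 + (10 - r) = 7 - r)
x = 8/77 (x = -8/(-77) = -8*(-1/77) = 8/77 ≈ 0.10390)
O(j(3, -2)) + x = (7 - 1*3) + 8/77 = (7 - 3) + 8/77 = 4 + 8/77 = 316/77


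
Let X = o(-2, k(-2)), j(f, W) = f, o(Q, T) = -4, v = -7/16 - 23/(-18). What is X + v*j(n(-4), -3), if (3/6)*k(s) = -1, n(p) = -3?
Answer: -313/48 ≈ -6.5208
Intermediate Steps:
k(s) = -2 (k(s) = 2*(-1) = -2)
v = 121/144 (v = -7*1/16 - 23*(-1/18) = -7/16 + 23/18 = 121/144 ≈ 0.84028)
X = -4
X + v*j(n(-4), -3) = -4 + (121/144)*(-3) = -4 - 121/48 = -313/48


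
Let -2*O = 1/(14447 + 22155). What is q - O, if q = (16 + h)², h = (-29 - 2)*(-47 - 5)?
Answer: 194018710337/73204 ≈ 2.6504e+6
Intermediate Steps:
h = 1612 (h = -31*(-52) = 1612)
O = -1/73204 (O = -1/(2*(14447 + 22155)) = -½/36602 = -½*1/36602 = -1/73204 ≈ -1.3660e-5)
q = 2650384 (q = (16 + 1612)² = 1628² = 2650384)
q - O = 2650384 - 1*(-1/73204) = 2650384 + 1/73204 = 194018710337/73204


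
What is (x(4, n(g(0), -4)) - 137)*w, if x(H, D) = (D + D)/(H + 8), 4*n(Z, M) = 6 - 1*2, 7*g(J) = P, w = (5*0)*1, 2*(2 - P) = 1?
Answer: 0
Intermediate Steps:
P = 3/2 (P = 2 - ½*1 = 2 - ½ = 3/2 ≈ 1.5000)
w = 0 (w = 0*1 = 0)
g(J) = 3/14 (g(J) = (⅐)*(3/2) = 3/14)
n(Z, M) = 1 (n(Z, M) = (6 - 1*2)/4 = (6 - 2)/4 = (¼)*4 = 1)
x(H, D) = 2*D/(8 + H) (x(H, D) = (2*D)/(8 + H) = 2*D/(8 + H))
(x(4, n(g(0), -4)) - 137)*w = (2*1/(8 + 4) - 137)*0 = (2*1/12 - 137)*0 = (2*1*(1/12) - 137)*0 = (⅙ - 137)*0 = -821/6*0 = 0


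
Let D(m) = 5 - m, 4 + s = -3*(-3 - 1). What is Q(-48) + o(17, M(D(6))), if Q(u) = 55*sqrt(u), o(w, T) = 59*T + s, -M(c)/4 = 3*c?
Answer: 716 + 220*I*sqrt(3) ≈ 716.0 + 381.05*I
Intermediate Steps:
s = 8 (s = -4 - 3*(-3 - 1) = -4 - 3*(-4) = -4 + 12 = 8)
M(c) = -12*c
o(w, T) = 8 + 59*T (o(w, T) = 59*T + 8 = 8 + 59*T)
Q(-48) + o(17, M(D(6))) = 55*sqrt(-48) + (8 + 59*(-12*(5 - 1*6))) = 55*(4*I*sqrt(3)) + (8 + 59*(-12*(5 - 6))) = 220*I*sqrt(3) + (8 + 59*(-12*(-1))) = 220*I*sqrt(3) + (8 + 59*12) = 220*I*sqrt(3) + (8 + 708) = 220*I*sqrt(3) + 716 = 716 + 220*I*sqrt(3)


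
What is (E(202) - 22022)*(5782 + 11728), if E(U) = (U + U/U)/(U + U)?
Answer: -77890477175/202 ≈ -3.8560e+8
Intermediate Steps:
E(U) = (1 + U)/(2*U) (E(U) = (U + 1)/((2*U)) = (1 + U)*(1/(2*U)) = (1 + U)/(2*U))
(E(202) - 22022)*(5782 + 11728) = ((½)*(1 + 202)/202 - 22022)*(5782 + 11728) = ((½)*(1/202)*203 - 22022)*17510 = (203/404 - 22022)*17510 = -8896685/404*17510 = -77890477175/202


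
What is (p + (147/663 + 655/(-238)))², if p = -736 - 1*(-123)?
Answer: 3626933611401/9572836 ≈ 3.7888e+5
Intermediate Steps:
p = -613 (p = -736 + 123 = -613)
(p + (147/663 + 655/(-238)))² = (-613 + (147/663 + 655/(-238)))² = (-613 + (147*(1/663) + 655*(-1/238)))² = (-613 + (49/221 - 655/238))² = (-613 - 7829/3094)² = (-1904451/3094)² = 3626933611401/9572836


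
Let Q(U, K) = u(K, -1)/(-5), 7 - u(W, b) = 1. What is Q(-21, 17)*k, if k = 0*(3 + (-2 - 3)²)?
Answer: 0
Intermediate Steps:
u(W, b) = 6 (u(W, b) = 7 - 1*1 = 7 - 1 = 6)
Q(U, K) = -6/5 (Q(U, K) = 6/(-5) = 6*(-⅕) = -6/5)
k = 0 (k = 0*(3 + (-5)²) = 0*(3 + 25) = 0*28 = 0)
Q(-21, 17)*k = -6/5*0 = 0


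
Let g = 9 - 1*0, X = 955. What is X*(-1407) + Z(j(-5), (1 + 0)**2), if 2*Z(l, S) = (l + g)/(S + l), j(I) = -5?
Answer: -2687371/2 ≈ -1.3437e+6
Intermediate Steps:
g = 9 (g = 9 + 0 = 9)
Z(l, S) = (9 + l)/(2*(S + l)) (Z(l, S) = ((l + 9)/(S + l))/2 = ((9 + l)/(S + l))/2 = (9 + l)/(2*(S + l)))
X*(-1407) + Z(j(-5), (1 + 0)**2) = 955*(-1407) + (9 - 5)/(2*((1 + 0)**2 - 5)) = -1343685 + (1/2)*4/(1**2 - 5) = -1343685 + (1/2)*4/(1 - 5) = -1343685 + (1/2)*4/(-4) = -1343685 + (1/2)*(-1/4)*4 = -1343685 - 1/2 = -2687371/2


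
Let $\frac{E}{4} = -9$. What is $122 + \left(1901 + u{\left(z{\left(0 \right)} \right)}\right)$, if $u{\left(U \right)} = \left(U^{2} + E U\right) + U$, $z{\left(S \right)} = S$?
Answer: $2023$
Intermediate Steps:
$E = -36$ ($E = 4 \left(-9\right) = -36$)
$u{\left(U \right)} = U^{2} - 35 U$ ($u{\left(U \right)} = \left(U^{2} - 36 U\right) + U = U^{2} - 35 U$)
$122 + \left(1901 + u{\left(z{\left(0 \right)} \right)}\right) = 122 + \left(1901 + 0 \left(-35 + 0\right)\right) = 122 + \left(1901 + 0 \left(-35\right)\right) = 122 + \left(1901 + 0\right) = 122 + 1901 = 2023$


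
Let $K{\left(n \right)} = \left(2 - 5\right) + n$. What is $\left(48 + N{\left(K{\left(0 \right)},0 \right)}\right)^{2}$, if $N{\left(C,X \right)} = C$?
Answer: $2025$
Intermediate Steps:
$K{\left(n \right)} = -3 + n$
$\left(48 + N{\left(K{\left(0 \right)},0 \right)}\right)^{2} = \left(48 + \left(-3 + 0\right)\right)^{2} = \left(48 - 3\right)^{2} = 45^{2} = 2025$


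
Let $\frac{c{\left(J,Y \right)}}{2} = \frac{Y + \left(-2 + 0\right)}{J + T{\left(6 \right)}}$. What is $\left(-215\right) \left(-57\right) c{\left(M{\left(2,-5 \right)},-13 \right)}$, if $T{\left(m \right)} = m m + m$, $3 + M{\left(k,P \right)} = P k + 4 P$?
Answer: $-40850$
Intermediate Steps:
$M{\left(k,P \right)} = -3 + 4 P + P k$ ($M{\left(k,P \right)} = -3 + \left(P k + 4 P\right) = -3 + \left(4 P + P k\right) = -3 + 4 P + P k$)
$T{\left(m \right)} = m + m^{2}$ ($T{\left(m \right)} = m^{2} + m = m + m^{2}$)
$c{\left(J,Y \right)} = \frac{2 \left(-2 + Y\right)}{42 + J}$ ($c{\left(J,Y \right)} = 2 \frac{Y + \left(-2 + 0\right)}{J + 6 \left(1 + 6\right)} = 2 \frac{Y - 2}{J + 6 \cdot 7} = 2 \frac{-2 + Y}{J + 42} = 2 \frac{-2 + Y}{42 + J} = \frac{2 \left(-2 + Y\right)}{42 + J}$)
$\left(-215\right) \left(-57\right) c{\left(M{\left(2,-5 \right)},-13 \right)} = \left(-215\right) \left(-57\right) \frac{2 \left(-2 - 13\right)}{42 - 33} = 12255 \cdot 2 \frac{1}{42 - 33} \left(-15\right) = 12255 \cdot 2 \cdot \frac{1}{9} \left(-15\right) = 12255 \left(- \frac{10}{3}\right) = -40850$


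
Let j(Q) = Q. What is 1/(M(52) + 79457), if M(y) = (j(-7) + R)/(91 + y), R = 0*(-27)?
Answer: 143/11362344 ≈ 1.2585e-5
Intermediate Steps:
R = 0
M(y) = -7/(91 + y) (M(y) = (-7 + 0)/(91 + y) = -7/(91 + y))
1/(M(52) + 79457) = 1/(-7/(91 + 52) + 79457) = 1/(-7/143 + 79457) = 1/(11362344/143) = 143/11362344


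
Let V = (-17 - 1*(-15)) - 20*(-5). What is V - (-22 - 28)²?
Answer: -2402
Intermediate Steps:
V = 98 (V = (-17 + 15) + 100 = -2 + 100 = 98)
V - (-22 - 28)² = 98 - (-22 - 28)² = 98 - 1*(-50)² = 98 - 1*2500 = 98 - 2500 = -2402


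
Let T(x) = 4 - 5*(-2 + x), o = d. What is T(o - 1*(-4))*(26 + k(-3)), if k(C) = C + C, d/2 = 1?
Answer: -320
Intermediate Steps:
d = 2 (d = 2*1 = 2)
o = 2
k(C) = 2*C
T(x) = 14 - 5*x (T(x) = 4 + (10 - 5*x) = 14 - 5*x)
T(o - 1*(-4))*(26 + k(-3)) = (14 - 5*(2 - 1*(-4)))*(26 + 2*(-3)) = (14 - 5*(2 + 4))*(26 - 6) = (14 - 5*6)*20 = (14 - 30)*20 = -16*20 = -320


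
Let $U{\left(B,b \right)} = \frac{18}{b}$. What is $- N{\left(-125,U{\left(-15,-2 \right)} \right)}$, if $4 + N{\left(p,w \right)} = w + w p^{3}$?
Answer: $-17578112$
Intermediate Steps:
$N{\left(p,w \right)} = -4 + w + w p^{3}$ ($N{\left(p,w \right)} = -4 + \left(w + w p^{3}\right) = -4 + w + w p^{3}$)
$- N{\left(-125,U{\left(-15,-2 \right)} \right)} = - (-4 + \frac{18}{-2} + \frac{18}{-2} \left(-125\right)^{3}) = - (-4 + 18 \left(- \frac{1}{2}\right) + 18 \left(- \frac{1}{2}\right) \left(-1953125\right)) = - (-4 - 9 - -17578125) = - (-4 - 9 + 17578125) = \left(-1\right) 17578112 = -17578112$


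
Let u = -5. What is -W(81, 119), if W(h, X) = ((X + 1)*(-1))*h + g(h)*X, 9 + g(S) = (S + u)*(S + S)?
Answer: -1454337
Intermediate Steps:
g(S) = -9 + 2*S*(-5 + S) (g(S) = -9 + (S - 5)*(S + S) = -9 + (-5 + S)*(2*S) = -9 + 2*S*(-5 + S))
W(h, X) = X*(-9 - 10*h + 2*h**2) + h*(-1 - X) (W(h, X) = ((X + 1)*(-1))*h + (-9 - 10*h + 2*h**2)*X = ((1 + X)*(-1))*h + X*(-9 - 10*h + 2*h**2) = (-1 - X)*h + X*(-9 - 10*h + 2*h**2) = h*(-1 - X) + X*(-9 - 10*h + 2*h**2) = X*(-9 - 10*h + 2*h**2) + h*(-1 - X))
-W(81, 119) = -(-1*81 - 1*119*81 - 1*119*(9 - 2*81**2 + 10*81)) = -(-81 - 9639 - 1*119*(9 - 2*6561 + 810)) = -(-81 - 9639 - 1*119*(9 - 13122 + 810)) = -(-81 - 9639 - 1*119*(-12303)) = -(-81 - 9639 + 1464057) = -1*1454337 = -1454337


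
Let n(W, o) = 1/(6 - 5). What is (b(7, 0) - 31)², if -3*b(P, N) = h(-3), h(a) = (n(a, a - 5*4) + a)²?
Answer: 9409/9 ≈ 1045.4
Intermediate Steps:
n(W, o) = 1 (n(W, o) = 1/1 = 1)
h(a) = (1 + a)²
b(P, N) = -4/3 (b(P, N) = -(1 - 3)²/3 = -⅓*(-2)² = -⅓*4 = -4/3)
(b(7, 0) - 31)² = (-4/3 - 31)² = (-97/3)² = 9409/9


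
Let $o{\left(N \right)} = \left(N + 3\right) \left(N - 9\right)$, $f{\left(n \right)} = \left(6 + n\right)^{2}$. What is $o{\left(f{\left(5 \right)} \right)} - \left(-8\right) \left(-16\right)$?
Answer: $13760$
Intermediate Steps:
$o{\left(N \right)} = \left(-9 + N\right) \left(3 + N\right)$ ($o{\left(N \right)} = \left(3 + N\right) \left(-9 + N\right) = \left(-9 + N\right) \left(3 + N\right)$)
$o{\left(f{\left(5 \right)} \right)} - \left(-8\right) \left(-16\right) = \left(-27 + \left(\left(6 + 5\right)^{2}\right)^{2} - 6 \left(6 + 5\right)^{2}\right) - \left(-8\right) \left(-16\right) = \left(-27 + \left(11^{2}\right)^{2} - 6 \cdot 11^{2}\right) - 128 = \left(-27 + 121^{2} - 726\right) - 128 = \left(-27 + 14641 - 726\right) - 128 = 13888 - 128 = 13760$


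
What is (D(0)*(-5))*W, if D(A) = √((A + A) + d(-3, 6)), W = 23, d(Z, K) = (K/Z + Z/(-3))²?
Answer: -115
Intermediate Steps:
d(Z, K) = (-Z/3 + K/Z)² (d(Z, K) = (K/Z + Z*(-⅓))² = (K/Z - Z/3)² = (-Z/3 + K/Z)²)
D(A) = √(1 + 2*A) (D(A) = √((A + A) + (⅑)*(-1*(-3)² + 3*6)²/(-3)²) = √(2*A + (⅑)*(⅑)*(-1*9 + 18)²) = √(2*A + (⅑)*(⅑)*(-9 + 18)²) = √(2*A + (⅑)*(⅑)*9²) = √(2*A + (⅑)*(⅑)*81) = √(2*A + 1) = √(1 + 2*A))
(D(0)*(-5))*W = (√(1 + 2*0)*(-5))*23 = (√(1 + 0)*(-5))*23 = (√1*(-5))*23 = (1*(-5))*23 = -5*23 = -115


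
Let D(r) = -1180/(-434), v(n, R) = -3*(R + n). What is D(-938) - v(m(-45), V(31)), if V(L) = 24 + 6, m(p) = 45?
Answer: 49415/217 ≈ 227.72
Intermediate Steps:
V(L) = 30
v(n, R) = -3*R - 3*n
D(r) = 590/217 (D(r) = -1180*(-1/434) = 590/217)
D(-938) - v(m(-45), V(31)) = 590/217 - (-3*30 - 3*45) = 590/217 - (-90 - 135) = 590/217 - 1*(-225) = 590/217 + 225 = 49415/217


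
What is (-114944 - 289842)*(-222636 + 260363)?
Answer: -15271361422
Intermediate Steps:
(-114944 - 289842)*(-222636 + 260363) = -404786*37727 = -15271361422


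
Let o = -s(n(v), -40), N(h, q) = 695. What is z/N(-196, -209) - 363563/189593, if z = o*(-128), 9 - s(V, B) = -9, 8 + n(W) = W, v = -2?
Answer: 184145987/131767135 ≈ 1.3975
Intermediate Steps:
n(W) = -8 + W
s(V, B) = 18 (s(V, B) = 9 - 1*(-9) = 9 + 9 = 18)
o = -18 (o = -1*18 = -18)
z = 2304 (z = -18*(-128) = 2304)
z/N(-196, -209) - 363563/189593 = 2304/695 - 363563/189593 = 184145987/131767135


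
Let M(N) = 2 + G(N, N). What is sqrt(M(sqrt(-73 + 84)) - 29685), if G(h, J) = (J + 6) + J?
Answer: sqrt(-29677 + 2*sqrt(11)) ≈ 172.25*I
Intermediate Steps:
G(h, J) = 6 + 2*J (G(h, J) = (6 + J) + J = 6 + 2*J)
M(N) = 8 + 2*N (M(N) = 2 + (6 + 2*N) = 8 + 2*N)
sqrt(M(sqrt(-73 + 84)) - 29685) = sqrt((8 + 2*sqrt(-73 + 84)) - 29685) = sqrt((8 + 2*sqrt(11)) - 29685) = sqrt(-29677 + 2*sqrt(11))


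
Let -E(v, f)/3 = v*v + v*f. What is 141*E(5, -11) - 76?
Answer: 12614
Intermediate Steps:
E(v, f) = -3*v² - 3*f*v (E(v, f) = -3*(v*v + v*f) = -3*(v² + f*v) = -3*v² - 3*f*v)
141*E(5, -11) - 76 = 141*(-3*5*(-11 + 5)) - 76 = 141*(-3*5*(-6)) - 76 = 141*90 - 76 = 12690 - 76 = 12614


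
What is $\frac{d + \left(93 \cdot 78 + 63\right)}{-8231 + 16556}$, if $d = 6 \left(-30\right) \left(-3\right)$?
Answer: $\frac{873}{925} \approx 0.94378$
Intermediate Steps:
$d = 540$ ($d = \left(-180\right) \left(-3\right) = 540$)
$\frac{d + \left(93 \cdot 78 + 63\right)}{-8231 + 16556} = \frac{540 + \left(93 \cdot 78 + 63\right)}{-8231 + 16556} = \frac{540 + \left(7254 + 63\right)}{8325} = \left(540 + 7317\right) \frac{1}{8325} = 7857 \cdot \frac{1}{8325} = \frac{873}{925}$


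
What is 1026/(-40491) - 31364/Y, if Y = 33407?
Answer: -13174094/13663463 ≈ -0.96418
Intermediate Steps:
1026/(-40491) - 31364/Y = 1026/(-40491) - 31364/33407 = 1026*(-1/40491) - 31364*1/33407 = -114/4499 - 31364/33407 = -13174094/13663463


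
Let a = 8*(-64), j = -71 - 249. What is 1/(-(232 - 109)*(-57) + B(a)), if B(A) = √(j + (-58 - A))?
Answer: 7011/49153987 - √134/49153987 ≈ 0.00014240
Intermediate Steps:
j = -320
a = -512
B(A) = √(-378 - A) (B(A) = √(-320 + (-58 - A)) = √(-378 - A))
1/(-(232 - 109)*(-57) + B(a)) = 1/(-(232 - 109)*(-57) + √(-378 - 1*(-512))) = 1/(-123*(-57) + √(-378 + 512)) = 1/(-1*(-7011) + √134) = 1/(7011 + √134)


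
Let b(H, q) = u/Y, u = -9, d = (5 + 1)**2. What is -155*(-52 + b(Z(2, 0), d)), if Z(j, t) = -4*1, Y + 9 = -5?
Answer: 111445/14 ≈ 7960.4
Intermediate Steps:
Y = -14 (Y = -9 - 5 = -14)
d = 36 (d = 6**2 = 36)
Z(j, t) = -4
b(H, q) = 9/14 (b(H, q) = -9/(-14) = -9*(-1/14) = 9/14)
-155*(-52 + b(Z(2, 0), d)) = -155*(-52 + 9/14) = -155*(-719/14) = 111445/14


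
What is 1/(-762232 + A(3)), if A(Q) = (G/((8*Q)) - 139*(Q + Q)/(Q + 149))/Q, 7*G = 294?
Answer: -57/43447295 ≈ -1.3119e-6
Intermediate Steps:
G = 42 (G = (⅐)*294 = 42)
A(Q) = (21/(4*Q) - 278*Q/(149 + Q))/Q (A(Q) = (42/((8*Q)) - 139*(Q + Q)/(Q + 149))/Q = (42*(1/(8*Q)) - 139*2*Q/(149 + Q))/Q = (21/(4*Q) - 139*2*Q/(149 + Q))/Q = (21/(4*Q) - 278*Q/(149 + Q))/Q)
1/(-762232 + A(3)) = 1/(-762232 + (¼)*(3129 - 1112*3² + 21*3)/(3²*(149 + 3))) = 1/(-762232 + (¼)*(⅑)*(3129 - 1112*9 + 63)/152) = 1/(-762232 + (¼)*(⅑)*(1/152)*(3129 - 10008 + 63)) = 1/(-762232 + (¼)*(⅑)*(1/152)*(-6816)) = 1/(-762232 - 71/57) = 1/(-43447295/57) = -57/43447295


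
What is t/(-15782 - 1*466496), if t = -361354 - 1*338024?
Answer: 349689/241139 ≈ 1.4502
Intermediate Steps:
t = -699378 (t = -361354 - 338024 = -699378)
t/(-15782 - 1*466496) = -699378/(-15782 - 1*466496) = -699378/(-15782 - 466496) = -699378/(-482278) = -699378*(-1/482278) = 349689/241139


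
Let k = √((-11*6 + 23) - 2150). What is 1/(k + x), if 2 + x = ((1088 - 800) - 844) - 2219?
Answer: -2777/7713922 - I*√2193/7713922 ≈ -0.00036 - 6.0708e-6*I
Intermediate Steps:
k = I*√2193 (k = √((-66 + 23) - 2150) = √(-43 - 2150) = √(-2193) = I*√2193 ≈ 46.829*I)
x = -2777 (x = -2 + (((1088 - 800) - 844) - 2219) = -2 + ((288 - 844) - 2219) = -2 + (-556 - 2219) = -2 - 2775 = -2777)
1/(k + x) = 1/(I*√2193 - 2777) = 1/(-2777 + I*√2193)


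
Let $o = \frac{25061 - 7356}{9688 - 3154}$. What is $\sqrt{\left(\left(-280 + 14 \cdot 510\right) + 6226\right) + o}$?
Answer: $\frac{\sqrt{513129774}}{198} \approx 114.41$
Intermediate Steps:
$o = \frac{17705}{6534} \approx 2.7097$
$\sqrt{\left(\left(-280 + 14 \cdot 510\right) + 6226\right) + o} = \sqrt{\left(\left(-280 + 14 \cdot 510\right) + 6226\right) + \frac{17705}{6534}} = \sqrt{\left(\left(-280 + 7140\right) + 6226\right) + \frac{17705}{6534}} = \sqrt{\left(6860 + 6226\right) + \frac{17705}{6534}} = \sqrt{13086 + \frac{17705}{6534}} = \sqrt{\frac{85521629}{6534}} = \frac{\sqrt{513129774}}{198}$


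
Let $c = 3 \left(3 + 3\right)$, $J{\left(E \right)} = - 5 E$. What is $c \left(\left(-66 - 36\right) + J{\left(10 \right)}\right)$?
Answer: $-2736$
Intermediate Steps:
$c = 18$ ($c = 3 \cdot 6 = 18$)
$c \left(\left(-66 - 36\right) + J{\left(10 \right)}\right) = 18 \left(\left(-66 - 36\right) - 50\right) = 18 \left(-102 - 50\right) = 18 \left(-152\right) = -2736$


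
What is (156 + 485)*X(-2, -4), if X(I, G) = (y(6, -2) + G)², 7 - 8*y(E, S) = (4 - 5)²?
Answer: 108329/16 ≈ 6770.6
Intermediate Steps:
y(E, S) = ¾ (y(E, S) = 7/8 - (4 - 5)²/8 = 7/8 - ⅛*(-1)² = 7/8 - ⅛*1 = 7/8 - ⅛ = ¾)
X(I, G) = (¾ + G)²
(156 + 485)*X(-2, -4) = (156 + 485)*((3 + 4*(-4))²/16) = 641*((3 - 16)²/16) = 641*((1/16)*(-13)²) = 641*((1/16)*169) = 641*(169/16) = 108329/16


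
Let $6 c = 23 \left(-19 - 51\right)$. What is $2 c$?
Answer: $- \frac{1610}{3} \approx -536.67$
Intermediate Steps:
$c = - \frac{805}{3}$ ($c = \frac{23 \left(-19 - 51\right)}{6} = \frac{23 \left(-70\right)}{6} = \frac{1}{6} \left(-1610\right) = - \frac{805}{3} \approx -268.33$)
$2 c = 2 \left(- \frac{805}{3}\right) = - \frac{1610}{3}$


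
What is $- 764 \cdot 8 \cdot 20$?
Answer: $-122240$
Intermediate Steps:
$- 764 \cdot 8 \cdot 20 = \left(-764\right) 160 = -122240$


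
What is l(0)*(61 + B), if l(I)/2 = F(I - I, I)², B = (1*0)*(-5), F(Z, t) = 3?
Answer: 1098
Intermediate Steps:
B = 0 (B = 0*(-5) = 0)
l(I) = 18 (l(I) = 2*3² = 2*9 = 18)
l(0)*(61 + B) = 18*(61 + 0) = 18*61 = 1098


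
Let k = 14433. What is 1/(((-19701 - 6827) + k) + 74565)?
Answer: 1/62470 ≈ 1.6008e-5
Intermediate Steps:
1/(((-19701 - 6827) + k) + 74565) = 1/(((-19701 - 6827) + 14433) + 74565) = 1/((-26528 + 14433) + 74565) = 1/(-12095 + 74565) = 1/62470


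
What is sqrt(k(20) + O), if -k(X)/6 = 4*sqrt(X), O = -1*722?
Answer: sqrt(-722 - 48*sqrt(5)) ≈ 28.798*I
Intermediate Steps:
O = -722
k(X) = -24*sqrt(X)
sqrt(k(20) + O) = sqrt(-48*sqrt(5) - 722) = sqrt(-722 - 48*sqrt(5))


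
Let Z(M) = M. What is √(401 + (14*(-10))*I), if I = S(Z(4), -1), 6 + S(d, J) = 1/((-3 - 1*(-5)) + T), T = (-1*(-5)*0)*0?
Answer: √1171 ≈ 34.220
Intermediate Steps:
T = 0 (T = (5*0)*0 = 0*0 = 0)
S(d, J) = -11/2 (S(d, J) = -6 + 1/((-3 - 1*(-5)) + 0) = -6 + 1/((-3 + 5) + 0) = -6 + 1/(2 + 0) = -6 + 1/2 = -6 + ½ = -11/2)
I = -11/2 ≈ -5.5000
√(401 + (14*(-10))*I) = √(401 + (14*(-10))*(-11/2)) = √(401 - 140*(-11/2)) = √(401 + 770) = √1171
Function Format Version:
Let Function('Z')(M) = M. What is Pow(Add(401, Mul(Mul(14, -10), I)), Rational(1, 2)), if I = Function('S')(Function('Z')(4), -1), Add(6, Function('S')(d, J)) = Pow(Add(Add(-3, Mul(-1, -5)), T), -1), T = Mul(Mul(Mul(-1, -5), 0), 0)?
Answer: Pow(1171, Rational(1, 2)) ≈ 34.220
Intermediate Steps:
T = 0 (T = Mul(Mul(5, 0), 0) = Mul(0, 0) = 0)
Function('S')(d, J) = Rational(-11, 2) (Function('S')(d, J) = Add(-6, Pow(Add(Add(-3, Mul(-1, -5)), 0), -1)) = Add(-6, Pow(Add(Add(-3, 5), 0), -1)) = Add(-6, Pow(Add(2, 0), -1)) = Add(-6, Pow(2, -1)) = Add(-6, Rational(1, 2)) = Rational(-11, 2))
I = Rational(-11, 2) ≈ -5.5000
Pow(Add(401, Mul(Mul(14, -10), I)), Rational(1, 2)) = Pow(Add(401, Mul(Mul(14, -10), Rational(-11, 2))), Rational(1, 2)) = Pow(Add(401, Mul(-140, Rational(-11, 2))), Rational(1, 2)) = Pow(Add(401, 770), Rational(1, 2)) = Pow(1171, Rational(1, 2))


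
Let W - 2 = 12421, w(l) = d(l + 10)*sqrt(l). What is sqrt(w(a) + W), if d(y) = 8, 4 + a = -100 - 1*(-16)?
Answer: sqrt(12423 + 16*I*sqrt(22)) ≈ 111.46 + 0.3367*I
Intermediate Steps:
a = -88 (a = -4 + (-100 - 1*(-16)) = -4 + (-100 + 16) = -4 - 84 = -88)
w(l) = 8*sqrt(l)
W = 12423 (W = 2 + 12421 = 12423)
sqrt(w(a) + W) = sqrt(8*sqrt(-88) + 12423) = sqrt(8*(2*I*sqrt(22)) + 12423) = sqrt(16*I*sqrt(22) + 12423) = sqrt(12423 + 16*I*sqrt(22))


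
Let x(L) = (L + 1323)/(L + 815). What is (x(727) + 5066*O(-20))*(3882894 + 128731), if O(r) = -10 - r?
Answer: 156693611163125/771 ≈ 2.0323e+11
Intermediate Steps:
x(L) = (1323 + L)/(815 + L)
(x(727) + 5066*O(-20))*(3882894 + 128731) = ((1323 + 727)/(815 + 727) + 5066*(-10 - 1*(-20)))*(3882894 + 128731) = (2050/1542 + 5066*(-10 + 20))*4011625 = ((1/1542)*2050 + 5066*10)*4011625 = (1025/771 + 50660)*4011625 = (39059885/771)*4011625 = 156693611163125/771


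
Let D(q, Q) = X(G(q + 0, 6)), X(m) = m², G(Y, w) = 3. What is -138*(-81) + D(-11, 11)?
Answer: 11187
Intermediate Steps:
D(q, Q) = 9 (D(q, Q) = 3² = 9)
-138*(-81) + D(-11, 11) = -138*(-81) + 9 = 11178 + 9 = 11187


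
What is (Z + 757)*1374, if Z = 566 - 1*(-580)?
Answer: 2614722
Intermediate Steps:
Z = 1146 (Z = 566 + 580 = 1146)
(Z + 757)*1374 = (1146 + 757)*1374 = 1903*1374 = 2614722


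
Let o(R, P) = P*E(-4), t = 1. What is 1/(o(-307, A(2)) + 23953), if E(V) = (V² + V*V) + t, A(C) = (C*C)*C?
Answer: 1/24217 ≈ 4.1293e-5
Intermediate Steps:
A(C) = C³ (A(C) = C²*C = C³)
E(V) = 1 + 2*V² (E(V) = (V² + V*V) + 1 = (V² + V²) + 1 = 2*V² + 1 = 1 + 2*V²)
o(R, P) = 33*P (o(R, P) = P*(1 + 2*(-4)²) = P*(1 + 2*16) = P*(1 + 32) = P*33 = 33*P)
1/(o(-307, A(2)) + 23953) = 1/(33*2³ + 23953) = 1/(33*8 + 23953) = 1/(264 + 23953) = 1/24217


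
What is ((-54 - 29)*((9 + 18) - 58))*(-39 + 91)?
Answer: 133796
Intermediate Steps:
((-54 - 29)*((9 + 18) - 58))*(-39 + 91) = -83*(27 - 58)*52 = -83*(-31)*52 = 2573*52 = 133796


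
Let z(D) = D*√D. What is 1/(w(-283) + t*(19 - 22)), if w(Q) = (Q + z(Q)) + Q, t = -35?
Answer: I/(-461*I + 283*√283) ≈ -2.0151e-5 + 0.0002081*I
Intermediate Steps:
z(D) = D^(3/2)
w(Q) = Q^(3/2) + 2*Q (w(Q) = (Q + Q^(3/2)) + Q = Q^(3/2) + 2*Q)
1/(w(-283) + t*(19 - 22)) = 1/(((-283)^(3/2) + 2*(-283)) - 35*(19 - 22)) = 1/((-283*I*√283 - 566) - 35*(-3)) = 1/((-566 - 283*I*√283) + 105) = 1/(-461 - 283*I*√283)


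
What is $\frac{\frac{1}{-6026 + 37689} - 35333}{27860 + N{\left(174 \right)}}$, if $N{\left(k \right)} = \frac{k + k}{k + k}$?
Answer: $- \frac{1118748778}{882162843} \approx -1.2682$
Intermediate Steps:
$N{\left(k \right)} = 1$ ($N{\left(k \right)} = \frac{2 k}{2 k} = 2 k \frac{1}{2 k} = 1$)
$\frac{\frac{1}{-6026 + 37689} - 35333}{27860 + N{\left(174 \right)}} = \frac{\frac{1}{-6026 + 37689} - 35333}{27860 + 1} = \frac{\frac{1}{31663} - 35333}{27861} = \left(\frac{1}{31663} - 35333\right) \frac{1}{27861} = \left(- \frac{1118748778}{31663}\right) \frac{1}{27861} = - \frac{1118748778}{882162843}$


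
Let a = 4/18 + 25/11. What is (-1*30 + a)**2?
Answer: 7414729/9801 ≈ 756.53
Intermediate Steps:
a = 247/99 (a = 4*(1/18) + 25*(1/11) = 2/9 + 25/11 = 247/99 ≈ 2.4949)
(-1*30 + a)**2 = (-1*30 + 247/99)**2 = (-30 + 247/99)**2 = (-2723/99)**2 = 7414729/9801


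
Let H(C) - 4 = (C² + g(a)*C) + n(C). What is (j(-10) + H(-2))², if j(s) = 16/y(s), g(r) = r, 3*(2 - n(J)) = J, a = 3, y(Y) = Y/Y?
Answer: 3844/9 ≈ 427.11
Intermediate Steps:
y(Y) = 1
n(J) = 2 - J/3
H(C) = 6 + C² + 8*C/3 (H(C) = 4 + ((C² + 3*C) + (2 - C/3)) = 4 + (2 + C² + 8*C/3) = 6 + C² + 8*C/3)
j(s) = 16 (j(s) = 16/1 = 16*1 = 16)
(j(-10) + H(-2))² = (16 + (6 + (-2)² + (8/3)*(-2)))² = (16 + (6 + 4 - 16/3))² = (16 + 14/3)² = (62/3)² = 3844/9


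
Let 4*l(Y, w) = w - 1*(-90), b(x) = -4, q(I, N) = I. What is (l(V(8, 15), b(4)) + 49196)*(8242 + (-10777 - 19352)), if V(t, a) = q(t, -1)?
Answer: -2154446845/2 ≈ -1.0772e+9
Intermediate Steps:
V(t, a) = t
l(Y, w) = 45/2 + w/4 (l(Y, w) = (w - 1*(-90))/4 = (w + 90)/4 = (90 + w)/4 = 45/2 + w/4)
(l(V(8, 15), b(4)) + 49196)*(8242 + (-10777 - 19352)) = ((45/2 + (1/4)*(-4)) + 49196)*(8242 + (-10777 - 19352)) = ((45/2 - 1) + 49196)*(8242 - 30129) = (43/2 + 49196)*(-21887) = (98435/2)*(-21887) = -2154446845/2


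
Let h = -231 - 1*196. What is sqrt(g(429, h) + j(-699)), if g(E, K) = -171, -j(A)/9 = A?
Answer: 6*sqrt(170) ≈ 78.230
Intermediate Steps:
h = -427 (h = -231 - 196 = -427)
j(A) = -9*A
sqrt(g(429, h) + j(-699)) = sqrt(-171 - 9*(-699)) = sqrt(-171 + 6291) = sqrt(6120) = 6*sqrt(170)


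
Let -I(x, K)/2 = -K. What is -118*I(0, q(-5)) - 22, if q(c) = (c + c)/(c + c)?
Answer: -258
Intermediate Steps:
q(c) = 1 (q(c) = (2*c)/((2*c)) = (2*c)*(1/(2*c)) = 1)
I(x, K) = 2*K (I(x, K) = -(-2)*K = 2*K)
-118*I(0, q(-5)) - 22 = -236 - 22 = -258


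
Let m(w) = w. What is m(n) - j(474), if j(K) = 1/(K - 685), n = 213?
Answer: 44944/211 ≈ 213.00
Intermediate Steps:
j(K) = 1/(-685 + K)
m(n) - j(474) = 213 - 1/(-685 + 474) = 213 - 1/(-211) = 213 - 1*(-1/211) = 213 + 1/211 = 44944/211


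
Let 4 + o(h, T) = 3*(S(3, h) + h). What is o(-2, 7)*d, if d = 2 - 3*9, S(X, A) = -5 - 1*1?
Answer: 700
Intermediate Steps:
S(X, A) = -6 (S(X, A) = -5 - 1 = -6)
o(h, T) = -22 + 3*h (o(h, T) = -4 + 3*(-6 + h) = -4 + (-18 + 3*h) = -22 + 3*h)
d = -25 (d = 2 - 27 = -25)
o(-2, 7)*d = (-22 + 3*(-2))*(-25) = (-22 - 6)*(-25) = -28*(-25) = 700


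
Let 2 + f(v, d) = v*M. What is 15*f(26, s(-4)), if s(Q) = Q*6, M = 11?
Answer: 4260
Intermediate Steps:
s(Q) = 6*Q
f(v, d) = -2 + 11*v (f(v, d) = -2 + v*11 = -2 + 11*v)
15*f(26, s(-4)) = 15*(-2 + 11*26) = 15*(-2 + 286) = 15*284 = 4260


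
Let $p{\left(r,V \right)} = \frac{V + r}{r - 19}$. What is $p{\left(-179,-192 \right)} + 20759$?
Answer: $\frac{4110653}{198} \approx 20761.0$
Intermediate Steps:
$p{\left(r,V \right)} = \frac{V + r}{-19 + r}$
$p{\left(-179,-192 \right)} + 20759 = \frac{-192 - 179}{-19 - 179} + 20759 = \frac{1}{-198} \left(-371\right) + 20759 = \left(- \frac{1}{198}\right) \left(-371\right) + 20759 = \frac{371}{198} + 20759 = \frac{4110653}{198}$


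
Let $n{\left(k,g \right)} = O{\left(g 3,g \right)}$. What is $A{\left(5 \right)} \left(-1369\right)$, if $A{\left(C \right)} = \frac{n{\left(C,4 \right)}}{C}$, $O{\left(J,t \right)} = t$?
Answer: $- \frac{5476}{5} \approx -1095.2$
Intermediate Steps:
$n{\left(k,g \right)} = g$
$A{\left(C \right)} = \frac{4}{C}$
$A{\left(5 \right)} \left(-1369\right) = \frac{4}{5} \left(-1369\right) = - \frac{5476}{5}$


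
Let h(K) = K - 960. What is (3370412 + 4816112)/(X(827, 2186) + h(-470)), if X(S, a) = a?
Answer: 2046631/189 ≈ 10829.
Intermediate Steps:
h(K) = -960 + K
(3370412 + 4816112)/(X(827, 2186) + h(-470)) = (3370412 + 4816112)/(2186 + (-960 - 470)) = 8186524/(2186 - 1430) = 8186524/756 = 8186524*(1/756) = 2046631/189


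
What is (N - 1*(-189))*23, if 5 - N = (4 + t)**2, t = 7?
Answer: 1679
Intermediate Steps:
N = -116 (N = 5 - (4 + 7)**2 = 5 - 1*11**2 = 5 - 1*121 = 5 - 121 = -116)
(N - 1*(-189))*23 = (-116 - 1*(-189))*23 = (-116 + 189)*23 = 73*23 = 1679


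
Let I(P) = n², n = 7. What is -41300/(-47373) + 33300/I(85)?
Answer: 1579544600/2321277 ≈ 680.46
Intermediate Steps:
I(P) = 49 (I(P) = 7² = 49)
-41300/(-47373) + 33300/I(85) = -41300/(-47373) + 33300/49 = -41300*(-1/47373) + 33300*(1/49) = 41300/47373 + 33300/49 = 1579544600/2321277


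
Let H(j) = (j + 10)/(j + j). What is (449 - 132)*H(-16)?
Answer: 951/16 ≈ 59.438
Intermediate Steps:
H(j) = (10 + j)/(2*j) (H(j) = (10 + j)/((2*j)) = (10 + j)*(1/(2*j)) = (10 + j)/(2*j))
(449 - 132)*H(-16) = (449 - 132)*((1/2)*(10 - 16)/(-16)) = 317*((1/2)*(-1/16)*(-6)) = 317*(3/16) = 951/16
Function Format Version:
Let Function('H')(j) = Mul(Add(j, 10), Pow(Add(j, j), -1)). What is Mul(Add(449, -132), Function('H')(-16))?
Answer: Rational(951, 16) ≈ 59.438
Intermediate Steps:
Function('H')(j) = Mul(Rational(1, 2), Pow(j, -1), Add(10, j)) (Function('H')(j) = Mul(Add(10, j), Pow(Mul(2, j), -1)) = Mul(Add(10, j), Mul(Rational(1, 2), Pow(j, -1))) = Mul(Rational(1, 2), Pow(j, -1), Add(10, j)))
Mul(Add(449, -132), Function('H')(-16)) = Mul(Add(449, -132), Mul(Rational(1, 2), Pow(-16, -1), Add(10, -16))) = Mul(317, Mul(Rational(1, 2), Rational(-1, 16), -6)) = Mul(317, Rational(3, 16)) = Rational(951, 16)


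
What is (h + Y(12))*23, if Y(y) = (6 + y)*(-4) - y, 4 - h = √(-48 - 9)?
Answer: -1840 - 23*I*√57 ≈ -1840.0 - 173.65*I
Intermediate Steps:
h = 4 - I*√57 (h = 4 - √(-48 - 9) = 4 - √(-57) = 4 - I*√57 ≈ 4.0 - 7.5498*I)
Y(y) = -24 - 5*y (Y(y) = (-24 - 4*y) - y = -24 - 5*y)
(h + Y(12))*23 = ((4 - I*√57) + (-24 - 5*12))*23 = ((4 - I*√57) + (-24 - 60))*23 = ((4 - I*√57) - 84)*23 = (-80 - I*√57)*23 = -1840 - 23*I*√57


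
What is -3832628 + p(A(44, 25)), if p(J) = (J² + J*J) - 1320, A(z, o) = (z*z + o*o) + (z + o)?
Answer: 9999852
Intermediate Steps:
A(z, o) = o + z + o² + z² (A(z, o) = (z² + o²) + (o + z) = (o² + z²) + (o + z) = o + z + o² + z²)
p(J) = -1320 + 2*J² (p(J) = (J² + J²) - 1320 = 2*J² - 1320 = -1320 + 2*J²)
-3832628 + p(A(44, 25)) = -3832628 + (-1320 + 2*(25 + 44 + 25² + 44²)²) = -3832628 + (-1320 + 2*(25 + 44 + 625 + 1936)²) = -3832628 + (-1320 + 2*2630²) = -3832628 + (-1320 + 2*6916900) = -3832628 + (-1320 + 13833800) = -3832628 + 13832480 = 9999852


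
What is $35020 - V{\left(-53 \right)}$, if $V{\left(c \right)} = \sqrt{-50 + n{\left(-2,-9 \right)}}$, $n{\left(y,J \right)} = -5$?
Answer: $35020 - i \sqrt{55} \approx 35020.0 - 7.4162 i$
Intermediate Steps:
$V{\left(c \right)} = i \sqrt{55}$ ($V{\left(c \right)} = \sqrt{-50 - 5} = \sqrt{-55} = i \sqrt{55}$)
$35020 - V{\left(-53 \right)} = 35020 - i \sqrt{55}$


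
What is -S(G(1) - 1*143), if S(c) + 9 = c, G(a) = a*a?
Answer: 151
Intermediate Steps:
G(a) = a**2
S(c) = -9 + c
-S(G(1) - 1*143) = -(-9 + (1**2 - 1*143)) = -(-9 + (1 - 143)) = -(-9 - 142) = -1*(-151) = 151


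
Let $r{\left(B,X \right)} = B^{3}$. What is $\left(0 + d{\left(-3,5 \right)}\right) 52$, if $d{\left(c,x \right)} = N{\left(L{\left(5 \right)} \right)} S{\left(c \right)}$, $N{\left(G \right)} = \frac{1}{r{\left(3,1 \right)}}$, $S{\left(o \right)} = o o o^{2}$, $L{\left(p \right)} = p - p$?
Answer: $156$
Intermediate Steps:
$L{\left(p \right)} = 0$
$S{\left(o \right)} = o^{4}$ ($S{\left(o \right)} = o^{2} o^{2} = o^{4}$)
$N{\left(G \right)} = \frac{1}{27}$ ($N{\left(G \right)} = \frac{1}{3^{3}} = \frac{1}{27}$)
$d{\left(c,x \right)} = \frac{c^{4}}{27}$
$\left(0 + d{\left(-3,5 \right)}\right) 52 = \left(0 + \frac{\left(-3\right)^{4}}{27}\right) 52 = \left(0 + \frac{1}{27} \cdot 81\right) 52 = \left(0 + 3\right) 52 = 3 \cdot 52 = 156$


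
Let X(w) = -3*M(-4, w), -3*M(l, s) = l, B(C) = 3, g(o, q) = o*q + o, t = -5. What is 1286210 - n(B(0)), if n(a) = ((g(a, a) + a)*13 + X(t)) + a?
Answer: 1286016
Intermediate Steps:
g(o, q) = o + o*q
M(l, s) = -l/3
X(w) = -4 (X(w) = -(-1)*(-4) = -3*4/3 = -4)
n(a) = -4 + 14*a + 13*a*(1 + a) (n(a) = ((a*(1 + a) + a)*13 - 4) + a = ((a + a*(1 + a))*13 - 4) + a = ((13*a + 13*a*(1 + a)) - 4) + a = (-4 + 13*a + 13*a*(1 + a)) + a = -4 + 14*a + 13*a*(1 + a))
1286210 - n(B(0)) = 1286210 - (-4 + 13*3**2 + 27*3) = 1286210 - (-4 + 13*9 + 81) = 1286210 - (-4 + 117 + 81) = 1286210 - 1*194 = 1286210 - 194 = 1286016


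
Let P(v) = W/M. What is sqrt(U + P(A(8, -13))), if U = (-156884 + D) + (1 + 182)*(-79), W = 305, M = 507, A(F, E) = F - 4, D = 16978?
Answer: 2*I*sqrt(58696302)/39 ≈ 392.89*I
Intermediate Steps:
A(F, E) = -4 + F
U = -154363 (U = (-156884 + 16978) + (1 + 182)*(-79) = -139906 + 183*(-79) = -139906 - 14457 = -154363)
P(v) = 305/507
sqrt(U + P(A(8, -13))) = sqrt(-154363 + 305/507) = sqrt(-78261736/507) = 2*I*sqrt(58696302)/39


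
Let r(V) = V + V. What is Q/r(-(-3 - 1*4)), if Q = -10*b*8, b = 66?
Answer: -2640/7 ≈ -377.14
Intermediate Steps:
r(V) = 2*V
Q = -5280 (Q = -10*66*8 = -660*8 = -5280)
Q/r(-(-3 - 1*4)) = -5280*(-1/(2*(-3 - 1*4))) = -5280*(-1/(2*(-3 - 4))) = -5280/(2*(-1*(-7))) = -5280/(2*7) = -5280/14 = -5280*1/14 = -2640/7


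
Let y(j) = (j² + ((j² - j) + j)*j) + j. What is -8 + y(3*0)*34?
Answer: -8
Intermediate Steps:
y(j) = j + j² + j³ (y(j) = (j² + j²*j) + j = (j² + j³) + j = j + j² + j³)
-8 + y(3*0)*34 = -8 + ((3*0)*(1 + 3*0 + (3*0)²))*34 = -8 + (0*(1 + 0 + 0²))*34 = -8 + (0*(1 + 0 + 0))*34 = -8 + (0*1)*34 = -8 + 0*34 = -8 + 0 = -8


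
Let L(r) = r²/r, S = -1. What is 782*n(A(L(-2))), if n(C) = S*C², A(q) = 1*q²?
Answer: -12512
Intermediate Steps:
L(r) = r
A(q) = q²
n(C) = -C²
782*n(A(L(-2))) = 782*(-((-2)²)²) = 782*(-1*4²) = 782*(-1*16) = 782*(-16) = -12512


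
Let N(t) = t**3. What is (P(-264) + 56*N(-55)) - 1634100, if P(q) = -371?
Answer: -10951471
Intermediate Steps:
(P(-264) + 56*N(-55)) - 1634100 = (-371 + 56*(-55)**3) - 1634100 = (-371 + 56*(-166375)) - 1634100 = (-371 - 9317000) - 1634100 = -9317371 - 1634100 = -10951471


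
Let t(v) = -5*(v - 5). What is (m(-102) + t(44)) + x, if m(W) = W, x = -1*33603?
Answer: -33900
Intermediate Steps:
x = -33603
t(v) = 25 - 5*v (t(v) = -5*(-5 + v) = 25 - 5*v)
(m(-102) + t(44)) + x = (-102 + (25 - 5*44)) - 33603 = (-102 + (25 - 220)) - 33603 = (-102 - 195) - 33603 = -297 - 33603 = -33900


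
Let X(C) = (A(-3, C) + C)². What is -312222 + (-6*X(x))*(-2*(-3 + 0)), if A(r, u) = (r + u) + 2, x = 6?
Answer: -316578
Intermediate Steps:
A(r, u) = 2 + r + u
X(C) = (-1 + 2*C)² (X(C) = ((2 - 3 + C) + C)² = ((-1 + C) + C)² = (-1 + 2*C)²)
-312222 + (-6*X(x))*(-2*(-3 + 0)) = -312222 + (-6*(-1 + 2*6)²)*(-2*(-3 + 0)) = -312222 + (-6*(-1 + 12)²)*(-2*(-3)) = -312222 - 6*11²*6 = -312222 - 6*121*6 = -312222 - 726*6 = -312222 - 4356 = -316578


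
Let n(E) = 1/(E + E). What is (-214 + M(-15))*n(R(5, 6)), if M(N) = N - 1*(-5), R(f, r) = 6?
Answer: -56/3 ≈ -18.667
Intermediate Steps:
M(N) = 5 + N (M(N) = N + 5 = 5 + N)
n(E) = 1/(2*E)
(-214 + M(-15))*n(R(5, 6)) = (-214 + (5 - 15))*((½)/6) = (-214 - 10)*((½)*(⅙)) = -224*1/12 = -56/3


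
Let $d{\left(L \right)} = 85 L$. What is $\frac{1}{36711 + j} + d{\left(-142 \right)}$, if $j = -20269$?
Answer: $- \frac{198454939}{16442} \approx -12070.0$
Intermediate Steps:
$\frac{1}{36711 + j} + d{\left(-142 \right)} = \frac{1}{36711 - 20269} + 85 \left(-142\right) = \frac{1}{16442} - 12070 = - \frac{198454939}{16442}$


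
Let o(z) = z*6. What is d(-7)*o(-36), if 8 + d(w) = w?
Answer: 3240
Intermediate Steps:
o(z) = 6*z
d(w) = -8 + w
d(-7)*o(-36) = (-8 - 7)*(6*(-36)) = -15*(-216) = 3240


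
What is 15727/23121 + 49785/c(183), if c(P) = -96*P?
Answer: -97198561/45132192 ≈ -2.1536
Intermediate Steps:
15727/23121 + 49785/c(183) = 15727/23121 + 49785/((-96*183)) = 15727*(1/23121) + 49785/(-17568) = 15727/23121 + 49785*(-1/17568) = 15727/23121 - 16595/5856 = -97198561/45132192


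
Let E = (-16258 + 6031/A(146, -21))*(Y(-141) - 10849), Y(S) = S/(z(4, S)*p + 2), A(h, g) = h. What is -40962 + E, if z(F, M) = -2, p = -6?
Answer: 359861023871/2044 ≈ 1.7606e+8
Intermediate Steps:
Y(S) = S/14 (Y(S) = S/(-2*(-6) + 2) = S/(12 + 2) = S/14)
E = 359944750199/2044 (E = (-16258 + 6031/146)*((1/14)*(-141) - 10849) = (-16258 + 6031*(1/146))*(-141/14 - 10849) = (-16258 + 6031/146)*(-152027/14) = -2367637/146*(-152027/14) = 359944750199/2044 ≈ 1.7610e+8)
-40962 + E = -40962 + 359944750199/2044 = 359861023871/2044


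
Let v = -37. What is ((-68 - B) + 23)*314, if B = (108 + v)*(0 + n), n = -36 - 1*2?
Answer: 833042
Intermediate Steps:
n = -38 (n = -36 - 2 = -38)
B = -2698 (B = (108 - 37)*(0 - 38) = 71*(-38) = -2698)
((-68 - B) + 23)*314 = ((-68 - 1*(-2698)) + 23)*314 = ((-68 + 2698) + 23)*314 = (2630 + 23)*314 = 2653*314 = 833042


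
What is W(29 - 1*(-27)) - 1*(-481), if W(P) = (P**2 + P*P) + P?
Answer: 6809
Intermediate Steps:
W(P) = P + 2*P**2 (W(P) = (P**2 + P**2) + P = 2*P**2 + P = P + 2*P**2)
W(29 - 1*(-27)) - 1*(-481) = (29 - 1*(-27))*(1 + 2*(29 - 1*(-27))) - 1*(-481) = (29 + 27)*(1 + 2*(29 + 27)) + 481 = 56*(1 + 2*56) + 481 = 56*(1 + 112) + 481 = 56*113 + 481 = 6328 + 481 = 6809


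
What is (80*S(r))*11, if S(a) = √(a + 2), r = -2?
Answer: 0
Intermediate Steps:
S(a) = √(2 + a)
(80*S(r))*11 = (80*√(2 - 2))*11 = (80*√0)*11 = (80*0)*11 = 0*11 = 0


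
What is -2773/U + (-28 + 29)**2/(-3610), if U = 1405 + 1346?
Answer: -10013281/9931110 ≈ -1.0083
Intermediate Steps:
U = 2751
-2773/U + (-28 + 29)**2/(-3610) = -2773/2751 + (-28 + 29)**2/(-3610) = -2773*1/2751 + 1**2*(-1/3610) = -2773/2751 + 1*(-1/3610) = -2773/2751 - 1/3610 = -10013281/9931110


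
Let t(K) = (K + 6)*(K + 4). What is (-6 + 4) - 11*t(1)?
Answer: -387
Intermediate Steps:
t(K) = (4 + K)*(6 + K) (t(K) = (6 + K)*(4 + K) = (4 + K)*(6 + K))
(-6 + 4) - 11*t(1) = (-6 + 4) - 11*(24 + 1**2 + 10*1) = -2 - 11*(24 + 1 + 10) = -2 - 11*35 = -2 - 385 = -387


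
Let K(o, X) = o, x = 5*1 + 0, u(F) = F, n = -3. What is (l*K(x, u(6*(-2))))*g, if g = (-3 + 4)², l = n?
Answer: -15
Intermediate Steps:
x = 5 (x = 5 + 0 = 5)
l = -3
g = 1 (g = 1² = 1)
(l*K(x, u(6*(-2))))*g = -3*5*1 = -15*1 = -15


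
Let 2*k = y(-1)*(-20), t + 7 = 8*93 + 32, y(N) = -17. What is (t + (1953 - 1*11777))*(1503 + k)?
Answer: -15149015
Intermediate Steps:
t = 769 (t = -7 + (8*93 + 32) = -7 + (744 + 32) = -7 + 776 = 769)
k = 170 (k = (-17*(-20))/2 = (½)*340 = 170)
(t + (1953 - 1*11777))*(1503 + k) = (769 + (1953 - 1*11777))*(1503 + 170) = (769 + (1953 - 11777))*1673 = (769 - 9824)*1673 = -9055*1673 = -15149015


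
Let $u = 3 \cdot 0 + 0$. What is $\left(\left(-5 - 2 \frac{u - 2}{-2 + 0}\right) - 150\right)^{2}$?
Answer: $24649$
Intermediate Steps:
$u = 0$ ($u = 0 + 0 = 0$)
$\left(\left(-5 - 2 \frac{u - 2}{-2 + 0}\right) - 150\right)^{2} = \left(\left(-5 - 2 \frac{0 - 2}{-2 + 0}\right) - 150\right)^{2} = \left(\left(-5 - 2 \left(- \frac{2}{-2}\right)\right) - 150\right)^{2} = \left(\left(-5 - 2 \left(\left(-2\right) \left(- \frac{1}{2}\right)\right)\right) - 150\right)^{2} = \left(\left(-5 - 2\right) - 150\right)^{2} = \left(-7 - 150\right)^{2} = \left(-157\right)^{2} = 24649$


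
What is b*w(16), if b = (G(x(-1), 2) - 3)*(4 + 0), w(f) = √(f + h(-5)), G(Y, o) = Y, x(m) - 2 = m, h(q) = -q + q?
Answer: -32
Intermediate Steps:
h(q) = 0
x(m) = 2 + m
w(f) = √f (w(f) = √(f + 0) = √f)
b = -8 (b = ((2 - 1) - 3)*(4 + 0) = (1 - 3)*4 = -2*4 = -8)
b*w(16) = -8*√16 = -8*4 = -32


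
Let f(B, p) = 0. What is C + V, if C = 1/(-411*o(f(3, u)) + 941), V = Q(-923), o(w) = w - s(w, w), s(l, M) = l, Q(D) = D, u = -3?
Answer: -868542/941 ≈ -923.00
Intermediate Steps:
o(w) = 0 (o(w) = w - w = 0)
V = -923
C = 1/941 (C = 1/(-411*0 + 941) = 1/(0 + 941) = 1/941 ≈ 0.0010627)
C + V = 1/941 - 923 = -868542/941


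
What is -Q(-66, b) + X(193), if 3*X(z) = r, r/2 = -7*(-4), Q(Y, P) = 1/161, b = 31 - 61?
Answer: 9013/483 ≈ 18.660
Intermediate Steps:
b = -30
Q(Y, P) = 1/161
r = 56 (r = 2*(-7*(-4)) = 2*28 = 56)
X(z) = 56/3 (X(z) = (⅓)*56 = 56/3)
-Q(-66, b) + X(193) = -1*1/161 + 56/3 = -1/161 + 56/3 = 9013/483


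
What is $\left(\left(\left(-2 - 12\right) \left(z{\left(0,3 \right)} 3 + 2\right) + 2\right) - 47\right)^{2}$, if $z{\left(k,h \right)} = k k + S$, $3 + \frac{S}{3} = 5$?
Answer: $105625$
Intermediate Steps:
$S = 6$ ($S = -9 + 3 \cdot 5 = -9 + 15 = 6$)
$z{\left(k,h \right)} = 6 + k^{2}$ ($z{\left(k,h \right)} = k k + 6 = k^{2} + 6 = 6 + k^{2}$)
$\left(\left(\left(-2 - 12\right) \left(z{\left(0,3 \right)} 3 + 2\right) + 2\right) - 47\right)^{2} = \left(\left(\left(-2 - 12\right) \left(\left(6 + 0^{2}\right) 3 + 2\right) + 2\right) - 47\right)^{2} = \left(\left(\left(-2 - 12\right) \left(\left(6 + 0\right) 3 + 2\right) + 2\right) - 47\right)^{2} = \left(\left(- 14 \left(6 \cdot 3 + 2\right) + 2\right) - 47\right)^{2} = \left(\left(- 14 \left(18 + 2\right) + 2\right) - 47\right)^{2} = \left(\left(\left(-14\right) 20 + 2\right) - 47\right)^{2} = \left(\left(-280 + 2\right) - 47\right)^{2} = \left(-278 - 47\right)^{2} = \left(-325\right)^{2} = 105625$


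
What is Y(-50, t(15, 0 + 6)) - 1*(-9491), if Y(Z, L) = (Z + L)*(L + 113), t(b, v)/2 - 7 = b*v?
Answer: 53699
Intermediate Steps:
t(b, v) = 14 + 2*b*v (t(b, v) = 14 + 2*(b*v) = 14 + 2*b*v)
Y(Z, L) = (113 + L)*(L + Z) (Y(Z, L) = (L + Z)*(113 + L) = (113 + L)*(L + Z))
Y(-50, t(15, 0 + 6)) - 1*(-9491) = ((14 + 2*15*(0 + 6))**2 + 113*(14 + 2*15*(0 + 6)) + 113*(-50) + (14 + 2*15*(0 + 6))*(-50)) - 1*(-9491) = ((14 + 2*15*6)**2 + 113*(14 + 2*15*6) - 5650 + (14 + 2*15*6)*(-50)) + 9491 = ((14 + 180)**2 + 113*(14 + 180) - 5650 + (14 + 180)*(-50)) + 9491 = (194**2 + 113*194 - 5650 + 194*(-50)) + 9491 = (37636 + 21922 - 5650 - 9700) + 9491 = 44208 + 9491 = 53699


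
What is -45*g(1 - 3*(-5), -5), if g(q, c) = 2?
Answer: -90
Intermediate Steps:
-45*g(1 - 3*(-5), -5) = -45*2 = -90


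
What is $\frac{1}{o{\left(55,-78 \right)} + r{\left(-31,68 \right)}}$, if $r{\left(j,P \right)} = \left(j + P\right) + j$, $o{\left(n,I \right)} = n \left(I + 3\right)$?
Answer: $- \frac{1}{4119} \approx -0.00024278$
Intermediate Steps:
$o{\left(n,I \right)} = n \left(3 + I\right)$
$r{\left(j,P \right)} = P + 2 j$ ($r{\left(j,P \right)} = \left(P + j\right) + j = P + 2 j$)
$\frac{1}{o{\left(55,-78 \right)} + r{\left(-31,68 \right)}} = \frac{1}{55 \left(3 - 78\right) + \left(68 + 2 \left(-31\right)\right)} = \frac{1}{55 \left(-75\right) + \left(68 - 62\right)} = \frac{1}{-4125 + 6} = \frac{1}{-4119} = - \frac{1}{4119}$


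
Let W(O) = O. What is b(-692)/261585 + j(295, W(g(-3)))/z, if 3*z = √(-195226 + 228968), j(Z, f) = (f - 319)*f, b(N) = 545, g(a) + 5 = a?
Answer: 109/52317 + 3924*√33742/16871 ≈ 42.726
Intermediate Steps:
g(a) = -5 + a
j(Z, f) = f*(-319 + f) (j(Z, f) = (-319 + f)*f = f*(-319 + f))
z = √33742/3 (z = √(-195226 + 228968)/3 = √33742/3 ≈ 61.230)
b(-692)/261585 + j(295, W(g(-3)))/z = 545/261585 + ((-5 - 3)*(-319 + (-5 - 3)))/((√33742/3)) = 545*(1/261585) + (-8*(-319 - 8))*(3*√33742/33742) = 109/52317 + (-8*(-327))*(3*√33742/33742) = 109/52317 + 2616*(3*√33742/33742) = 109/52317 + 3924*√33742/16871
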